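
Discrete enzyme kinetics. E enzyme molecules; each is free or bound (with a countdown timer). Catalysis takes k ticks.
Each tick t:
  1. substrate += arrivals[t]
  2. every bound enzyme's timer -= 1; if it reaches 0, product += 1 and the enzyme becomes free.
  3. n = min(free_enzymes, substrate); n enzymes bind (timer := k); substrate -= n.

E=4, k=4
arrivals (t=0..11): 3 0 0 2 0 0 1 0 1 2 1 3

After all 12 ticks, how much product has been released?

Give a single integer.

t=0: arr=3 -> substrate=0 bound=3 product=0
t=1: arr=0 -> substrate=0 bound=3 product=0
t=2: arr=0 -> substrate=0 bound=3 product=0
t=3: arr=2 -> substrate=1 bound=4 product=0
t=4: arr=0 -> substrate=0 bound=2 product=3
t=5: arr=0 -> substrate=0 bound=2 product=3
t=6: arr=1 -> substrate=0 bound=3 product=3
t=7: arr=0 -> substrate=0 bound=2 product=4
t=8: arr=1 -> substrate=0 bound=2 product=5
t=9: arr=2 -> substrate=0 bound=4 product=5
t=10: arr=1 -> substrate=0 bound=4 product=6
t=11: arr=3 -> substrate=3 bound=4 product=6

Answer: 6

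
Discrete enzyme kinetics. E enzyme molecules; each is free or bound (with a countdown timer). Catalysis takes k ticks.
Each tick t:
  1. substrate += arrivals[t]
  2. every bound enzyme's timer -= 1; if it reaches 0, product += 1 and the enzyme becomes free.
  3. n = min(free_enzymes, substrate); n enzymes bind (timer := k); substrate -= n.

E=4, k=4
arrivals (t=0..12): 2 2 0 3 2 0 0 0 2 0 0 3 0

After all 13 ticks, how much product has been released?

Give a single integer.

t=0: arr=2 -> substrate=0 bound=2 product=0
t=1: arr=2 -> substrate=0 bound=4 product=0
t=2: arr=0 -> substrate=0 bound=4 product=0
t=3: arr=3 -> substrate=3 bound=4 product=0
t=4: arr=2 -> substrate=3 bound=4 product=2
t=5: arr=0 -> substrate=1 bound=4 product=4
t=6: arr=0 -> substrate=1 bound=4 product=4
t=7: arr=0 -> substrate=1 bound=4 product=4
t=8: arr=2 -> substrate=1 bound=4 product=6
t=9: arr=0 -> substrate=0 bound=3 product=8
t=10: arr=0 -> substrate=0 bound=3 product=8
t=11: arr=3 -> substrate=2 bound=4 product=8
t=12: arr=0 -> substrate=0 bound=4 product=10

Answer: 10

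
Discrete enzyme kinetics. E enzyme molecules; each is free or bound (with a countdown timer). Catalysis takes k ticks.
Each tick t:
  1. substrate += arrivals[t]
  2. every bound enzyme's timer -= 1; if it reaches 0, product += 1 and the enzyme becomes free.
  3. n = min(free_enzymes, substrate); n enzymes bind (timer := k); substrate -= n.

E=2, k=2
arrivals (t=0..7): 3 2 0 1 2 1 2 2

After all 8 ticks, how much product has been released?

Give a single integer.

t=0: arr=3 -> substrate=1 bound=2 product=0
t=1: arr=2 -> substrate=3 bound=2 product=0
t=2: arr=0 -> substrate=1 bound=2 product=2
t=3: arr=1 -> substrate=2 bound=2 product=2
t=4: arr=2 -> substrate=2 bound=2 product=4
t=5: arr=1 -> substrate=3 bound=2 product=4
t=6: arr=2 -> substrate=3 bound=2 product=6
t=7: arr=2 -> substrate=5 bound=2 product=6

Answer: 6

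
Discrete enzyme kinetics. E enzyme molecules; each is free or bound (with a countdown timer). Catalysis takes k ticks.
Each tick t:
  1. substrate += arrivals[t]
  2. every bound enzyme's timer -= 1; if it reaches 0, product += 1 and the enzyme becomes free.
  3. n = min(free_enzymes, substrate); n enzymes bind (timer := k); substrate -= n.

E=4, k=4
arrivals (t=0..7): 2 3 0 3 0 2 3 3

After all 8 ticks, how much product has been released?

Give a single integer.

Answer: 4

Derivation:
t=0: arr=2 -> substrate=0 bound=2 product=0
t=1: arr=3 -> substrate=1 bound=4 product=0
t=2: arr=0 -> substrate=1 bound=4 product=0
t=3: arr=3 -> substrate=4 bound=4 product=0
t=4: arr=0 -> substrate=2 bound=4 product=2
t=5: arr=2 -> substrate=2 bound=4 product=4
t=6: arr=3 -> substrate=5 bound=4 product=4
t=7: arr=3 -> substrate=8 bound=4 product=4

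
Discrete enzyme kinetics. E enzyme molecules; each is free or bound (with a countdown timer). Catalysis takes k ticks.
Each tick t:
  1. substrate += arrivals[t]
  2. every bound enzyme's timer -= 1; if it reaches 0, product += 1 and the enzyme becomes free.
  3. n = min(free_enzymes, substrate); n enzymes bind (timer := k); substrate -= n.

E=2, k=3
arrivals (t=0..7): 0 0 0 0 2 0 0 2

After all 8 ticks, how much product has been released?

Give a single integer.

Answer: 2

Derivation:
t=0: arr=0 -> substrate=0 bound=0 product=0
t=1: arr=0 -> substrate=0 bound=0 product=0
t=2: arr=0 -> substrate=0 bound=0 product=0
t=3: arr=0 -> substrate=0 bound=0 product=0
t=4: arr=2 -> substrate=0 bound=2 product=0
t=5: arr=0 -> substrate=0 bound=2 product=0
t=6: arr=0 -> substrate=0 bound=2 product=0
t=7: arr=2 -> substrate=0 bound=2 product=2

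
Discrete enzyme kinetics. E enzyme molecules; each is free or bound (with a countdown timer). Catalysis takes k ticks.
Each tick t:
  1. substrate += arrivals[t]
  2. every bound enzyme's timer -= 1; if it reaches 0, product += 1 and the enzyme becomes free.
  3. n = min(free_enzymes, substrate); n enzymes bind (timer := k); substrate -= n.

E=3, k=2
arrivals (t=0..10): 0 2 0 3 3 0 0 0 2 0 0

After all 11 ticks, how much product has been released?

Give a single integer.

t=0: arr=0 -> substrate=0 bound=0 product=0
t=1: arr=2 -> substrate=0 bound=2 product=0
t=2: arr=0 -> substrate=0 bound=2 product=0
t=3: arr=3 -> substrate=0 bound=3 product=2
t=4: arr=3 -> substrate=3 bound=3 product=2
t=5: arr=0 -> substrate=0 bound=3 product=5
t=6: arr=0 -> substrate=0 bound=3 product=5
t=7: arr=0 -> substrate=0 bound=0 product=8
t=8: arr=2 -> substrate=0 bound=2 product=8
t=9: arr=0 -> substrate=0 bound=2 product=8
t=10: arr=0 -> substrate=0 bound=0 product=10

Answer: 10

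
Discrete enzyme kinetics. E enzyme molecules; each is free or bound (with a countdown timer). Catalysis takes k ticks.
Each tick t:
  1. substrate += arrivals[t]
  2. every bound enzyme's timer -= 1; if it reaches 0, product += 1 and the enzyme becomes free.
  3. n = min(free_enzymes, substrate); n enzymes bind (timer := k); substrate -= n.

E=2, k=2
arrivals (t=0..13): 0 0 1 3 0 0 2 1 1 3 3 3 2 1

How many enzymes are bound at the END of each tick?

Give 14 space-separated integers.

t=0: arr=0 -> substrate=0 bound=0 product=0
t=1: arr=0 -> substrate=0 bound=0 product=0
t=2: arr=1 -> substrate=0 bound=1 product=0
t=3: arr=3 -> substrate=2 bound=2 product=0
t=4: arr=0 -> substrate=1 bound=2 product=1
t=5: arr=0 -> substrate=0 bound=2 product=2
t=6: arr=2 -> substrate=1 bound=2 product=3
t=7: arr=1 -> substrate=1 bound=2 product=4
t=8: arr=1 -> substrate=1 bound=2 product=5
t=9: arr=3 -> substrate=3 bound=2 product=6
t=10: arr=3 -> substrate=5 bound=2 product=7
t=11: arr=3 -> substrate=7 bound=2 product=8
t=12: arr=2 -> substrate=8 bound=2 product=9
t=13: arr=1 -> substrate=8 bound=2 product=10

Answer: 0 0 1 2 2 2 2 2 2 2 2 2 2 2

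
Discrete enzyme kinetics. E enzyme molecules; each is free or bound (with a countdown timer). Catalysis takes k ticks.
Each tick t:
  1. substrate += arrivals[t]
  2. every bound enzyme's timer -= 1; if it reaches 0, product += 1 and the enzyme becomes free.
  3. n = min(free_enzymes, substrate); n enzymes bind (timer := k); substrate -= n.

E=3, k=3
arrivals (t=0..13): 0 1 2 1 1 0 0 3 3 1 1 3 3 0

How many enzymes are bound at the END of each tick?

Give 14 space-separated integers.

t=0: arr=0 -> substrate=0 bound=0 product=0
t=1: arr=1 -> substrate=0 bound=1 product=0
t=2: arr=2 -> substrate=0 bound=3 product=0
t=3: arr=1 -> substrate=1 bound=3 product=0
t=4: arr=1 -> substrate=1 bound=3 product=1
t=5: arr=0 -> substrate=0 bound=2 product=3
t=6: arr=0 -> substrate=0 bound=2 product=3
t=7: arr=3 -> substrate=1 bound=3 product=4
t=8: arr=3 -> substrate=3 bound=3 product=5
t=9: arr=1 -> substrate=4 bound=3 product=5
t=10: arr=1 -> substrate=3 bound=3 product=7
t=11: arr=3 -> substrate=5 bound=3 product=8
t=12: arr=3 -> substrate=8 bound=3 product=8
t=13: arr=0 -> substrate=6 bound=3 product=10

Answer: 0 1 3 3 3 2 2 3 3 3 3 3 3 3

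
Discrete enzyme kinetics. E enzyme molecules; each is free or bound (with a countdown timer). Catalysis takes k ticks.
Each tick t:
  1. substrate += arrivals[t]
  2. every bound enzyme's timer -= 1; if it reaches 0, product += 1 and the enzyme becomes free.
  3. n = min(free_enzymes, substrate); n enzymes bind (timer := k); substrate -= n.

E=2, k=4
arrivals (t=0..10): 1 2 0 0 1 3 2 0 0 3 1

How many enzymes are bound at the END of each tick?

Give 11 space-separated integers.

Answer: 1 2 2 2 2 2 2 2 2 2 2

Derivation:
t=0: arr=1 -> substrate=0 bound=1 product=0
t=1: arr=2 -> substrate=1 bound=2 product=0
t=2: arr=0 -> substrate=1 bound=2 product=0
t=3: arr=0 -> substrate=1 bound=2 product=0
t=4: arr=1 -> substrate=1 bound=2 product=1
t=5: arr=3 -> substrate=3 bound=2 product=2
t=6: arr=2 -> substrate=5 bound=2 product=2
t=7: arr=0 -> substrate=5 bound=2 product=2
t=8: arr=0 -> substrate=4 bound=2 product=3
t=9: arr=3 -> substrate=6 bound=2 product=4
t=10: arr=1 -> substrate=7 bound=2 product=4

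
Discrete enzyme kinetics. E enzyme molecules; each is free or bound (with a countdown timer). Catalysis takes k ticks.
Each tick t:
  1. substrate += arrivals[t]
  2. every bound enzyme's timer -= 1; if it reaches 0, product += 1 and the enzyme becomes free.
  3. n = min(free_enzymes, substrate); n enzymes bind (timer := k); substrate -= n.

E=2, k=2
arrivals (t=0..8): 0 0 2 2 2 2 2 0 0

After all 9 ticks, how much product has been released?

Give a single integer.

t=0: arr=0 -> substrate=0 bound=0 product=0
t=1: arr=0 -> substrate=0 bound=0 product=0
t=2: arr=2 -> substrate=0 bound=2 product=0
t=3: arr=2 -> substrate=2 bound=2 product=0
t=4: arr=2 -> substrate=2 bound=2 product=2
t=5: arr=2 -> substrate=4 bound=2 product=2
t=6: arr=2 -> substrate=4 bound=2 product=4
t=7: arr=0 -> substrate=4 bound=2 product=4
t=8: arr=0 -> substrate=2 bound=2 product=6

Answer: 6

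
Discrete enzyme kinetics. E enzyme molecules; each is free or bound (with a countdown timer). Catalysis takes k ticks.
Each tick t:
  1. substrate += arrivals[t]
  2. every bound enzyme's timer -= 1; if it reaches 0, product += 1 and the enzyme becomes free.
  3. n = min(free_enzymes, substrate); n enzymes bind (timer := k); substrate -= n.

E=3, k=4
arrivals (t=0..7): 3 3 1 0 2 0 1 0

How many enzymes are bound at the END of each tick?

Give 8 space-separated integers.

t=0: arr=3 -> substrate=0 bound=3 product=0
t=1: arr=3 -> substrate=3 bound=3 product=0
t=2: arr=1 -> substrate=4 bound=3 product=0
t=3: arr=0 -> substrate=4 bound=3 product=0
t=4: arr=2 -> substrate=3 bound=3 product=3
t=5: arr=0 -> substrate=3 bound=3 product=3
t=6: arr=1 -> substrate=4 bound=3 product=3
t=7: arr=0 -> substrate=4 bound=3 product=3

Answer: 3 3 3 3 3 3 3 3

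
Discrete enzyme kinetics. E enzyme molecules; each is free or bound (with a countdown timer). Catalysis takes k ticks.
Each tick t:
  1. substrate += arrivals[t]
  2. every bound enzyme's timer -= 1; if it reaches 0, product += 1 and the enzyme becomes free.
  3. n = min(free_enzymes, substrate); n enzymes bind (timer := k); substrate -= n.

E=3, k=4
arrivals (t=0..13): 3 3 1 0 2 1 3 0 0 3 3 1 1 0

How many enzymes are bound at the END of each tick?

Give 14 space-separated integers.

t=0: arr=3 -> substrate=0 bound=3 product=0
t=1: arr=3 -> substrate=3 bound=3 product=0
t=2: arr=1 -> substrate=4 bound=3 product=0
t=3: arr=0 -> substrate=4 bound=3 product=0
t=4: arr=2 -> substrate=3 bound=3 product=3
t=5: arr=1 -> substrate=4 bound=3 product=3
t=6: arr=3 -> substrate=7 bound=3 product=3
t=7: arr=0 -> substrate=7 bound=3 product=3
t=8: arr=0 -> substrate=4 bound=3 product=6
t=9: arr=3 -> substrate=7 bound=3 product=6
t=10: arr=3 -> substrate=10 bound=3 product=6
t=11: arr=1 -> substrate=11 bound=3 product=6
t=12: arr=1 -> substrate=9 bound=3 product=9
t=13: arr=0 -> substrate=9 bound=3 product=9

Answer: 3 3 3 3 3 3 3 3 3 3 3 3 3 3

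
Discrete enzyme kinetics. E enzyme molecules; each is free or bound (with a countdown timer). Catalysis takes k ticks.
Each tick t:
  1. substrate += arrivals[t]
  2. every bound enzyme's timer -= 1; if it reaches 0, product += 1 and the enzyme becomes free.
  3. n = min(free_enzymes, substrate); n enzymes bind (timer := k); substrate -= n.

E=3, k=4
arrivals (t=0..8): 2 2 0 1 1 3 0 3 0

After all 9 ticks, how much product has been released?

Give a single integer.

Answer: 5

Derivation:
t=0: arr=2 -> substrate=0 bound=2 product=0
t=1: arr=2 -> substrate=1 bound=3 product=0
t=2: arr=0 -> substrate=1 bound=3 product=0
t=3: arr=1 -> substrate=2 bound=3 product=0
t=4: arr=1 -> substrate=1 bound=3 product=2
t=5: arr=3 -> substrate=3 bound=3 product=3
t=6: arr=0 -> substrate=3 bound=3 product=3
t=7: arr=3 -> substrate=6 bound=3 product=3
t=8: arr=0 -> substrate=4 bound=3 product=5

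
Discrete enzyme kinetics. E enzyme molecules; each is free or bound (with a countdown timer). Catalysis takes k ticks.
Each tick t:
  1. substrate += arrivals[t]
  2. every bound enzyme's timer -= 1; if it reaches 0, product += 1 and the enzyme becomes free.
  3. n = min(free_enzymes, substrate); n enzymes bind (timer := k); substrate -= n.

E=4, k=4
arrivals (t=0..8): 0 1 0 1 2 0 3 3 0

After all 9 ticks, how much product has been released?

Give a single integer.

t=0: arr=0 -> substrate=0 bound=0 product=0
t=1: arr=1 -> substrate=0 bound=1 product=0
t=2: arr=0 -> substrate=0 bound=1 product=0
t=3: arr=1 -> substrate=0 bound=2 product=0
t=4: arr=2 -> substrate=0 bound=4 product=0
t=5: arr=0 -> substrate=0 bound=3 product=1
t=6: arr=3 -> substrate=2 bound=4 product=1
t=7: arr=3 -> substrate=4 bound=4 product=2
t=8: arr=0 -> substrate=2 bound=4 product=4

Answer: 4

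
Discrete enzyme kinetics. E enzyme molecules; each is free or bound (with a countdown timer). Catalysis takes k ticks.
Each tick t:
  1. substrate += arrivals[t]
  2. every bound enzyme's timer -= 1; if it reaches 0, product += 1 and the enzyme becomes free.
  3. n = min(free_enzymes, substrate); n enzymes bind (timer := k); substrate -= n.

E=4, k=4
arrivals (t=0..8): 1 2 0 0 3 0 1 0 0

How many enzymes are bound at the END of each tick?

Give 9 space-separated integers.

t=0: arr=1 -> substrate=0 bound=1 product=0
t=1: arr=2 -> substrate=0 bound=3 product=0
t=2: arr=0 -> substrate=0 bound=3 product=0
t=3: arr=0 -> substrate=0 bound=3 product=0
t=4: arr=3 -> substrate=1 bound=4 product=1
t=5: arr=0 -> substrate=0 bound=3 product=3
t=6: arr=1 -> substrate=0 bound=4 product=3
t=7: arr=0 -> substrate=0 bound=4 product=3
t=8: arr=0 -> substrate=0 bound=2 product=5

Answer: 1 3 3 3 4 3 4 4 2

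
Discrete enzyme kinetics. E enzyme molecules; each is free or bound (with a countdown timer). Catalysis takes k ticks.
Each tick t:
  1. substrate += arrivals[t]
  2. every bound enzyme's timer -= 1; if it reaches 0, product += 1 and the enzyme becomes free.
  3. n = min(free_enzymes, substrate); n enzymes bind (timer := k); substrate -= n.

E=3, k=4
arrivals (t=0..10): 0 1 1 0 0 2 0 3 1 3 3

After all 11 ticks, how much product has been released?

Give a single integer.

t=0: arr=0 -> substrate=0 bound=0 product=0
t=1: arr=1 -> substrate=0 bound=1 product=0
t=2: arr=1 -> substrate=0 bound=2 product=0
t=3: arr=0 -> substrate=0 bound=2 product=0
t=4: arr=0 -> substrate=0 bound=2 product=0
t=5: arr=2 -> substrate=0 bound=3 product=1
t=6: arr=0 -> substrate=0 bound=2 product=2
t=7: arr=3 -> substrate=2 bound=3 product=2
t=8: arr=1 -> substrate=3 bound=3 product=2
t=9: arr=3 -> substrate=4 bound=3 product=4
t=10: arr=3 -> substrate=7 bound=3 product=4

Answer: 4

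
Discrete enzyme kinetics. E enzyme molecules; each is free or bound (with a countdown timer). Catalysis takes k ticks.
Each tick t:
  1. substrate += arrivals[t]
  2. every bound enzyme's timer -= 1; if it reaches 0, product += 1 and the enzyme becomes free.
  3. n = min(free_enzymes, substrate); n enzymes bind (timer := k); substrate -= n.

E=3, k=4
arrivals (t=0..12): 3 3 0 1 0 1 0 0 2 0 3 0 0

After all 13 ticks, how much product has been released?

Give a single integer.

t=0: arr=3 -> substrate=0 bound=3 product=0
t=1: arr=3 -> substrate=3 bound=3 product=0
t=2: arr=0 -> substrate=3 bound=3 product=0
t=3: arr=1 -> substrate=4 bound=3 product=0
t=4: arr=0 -> substrate=1 bound=3 product=3
t=5: arr=1 -> substrate=2 bound=3 product=3
t=6: arr=0 -> substrate=2 bound=3 product=3
t=7: arr=0 -> substrate=2 bound=3 product=3
t=8: arr=2 -> substrate=1 bound=3 product=6
t=9: arr=0 -> substrate=1 bound=3 product=6
t=10: arr=3 -> substrate=4 bound=3 product=6
t=11: arr=0 -> substrate=4 bound=3 product=6
t=12: arr=0 -> substrate=1 bound=3 product=9

Answer: 9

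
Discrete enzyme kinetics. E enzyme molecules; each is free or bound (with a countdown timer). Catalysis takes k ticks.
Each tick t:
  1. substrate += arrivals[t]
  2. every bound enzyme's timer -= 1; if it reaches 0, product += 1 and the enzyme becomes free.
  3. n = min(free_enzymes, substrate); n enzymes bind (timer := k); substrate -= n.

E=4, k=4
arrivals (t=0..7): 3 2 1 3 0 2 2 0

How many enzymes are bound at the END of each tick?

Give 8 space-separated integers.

Answer: 3 4 4 4 4 4 4 4

Derivation:
t=0: arr=3 -> substrate=0 bound=3 product=0
t=1: arr=2 -> substrate=1 bound=4 product=0
t=2: arr=1 -> substrate=2 bound=4 product=0
t=3: arr=3 -> substrate=5 bound=4 product=0
t=4: arr=0 -> substrate=2 bound=4 product=3
t=5: arr=2 -> substrate=3 bound=4 product=4
t=6: arr=2 -> substrate=5 bound=4 product=4
t=7: arr=0 -> substrate=5 bound=4 product=4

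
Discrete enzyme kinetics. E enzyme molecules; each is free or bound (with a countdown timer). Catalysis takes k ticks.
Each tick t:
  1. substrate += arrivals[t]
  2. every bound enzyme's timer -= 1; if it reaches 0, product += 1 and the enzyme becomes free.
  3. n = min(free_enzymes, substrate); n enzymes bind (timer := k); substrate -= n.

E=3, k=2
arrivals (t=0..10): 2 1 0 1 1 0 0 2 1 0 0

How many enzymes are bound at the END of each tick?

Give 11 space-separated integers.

Answer: 2 3 1 1 2 1 0 2 3 1 0

Derivation:
t=0: arr=2 -> substrate=0 bound=2 product=0
t=1: arr=1 -> substrate=0 bound=3 product=0
t=2: arr=0 -> substrate=0 bound=1 product=2
t=3: arr=1 -> substrate=0 bound=1 product=3
t=4: arr=1 -> substrate=0 bound=2 product=3
t=5: arr=0 -> substrate=0 bound=1 product=4
t=6: arr=0 -> substrate=0 bound=0 product=5
t=7: arr=2 -> substrate=0 bound=2 product=5
t=8: arr=1 -> substrate=0 bound=3 product=5
t=9: arr=0 -> substrate=0 bound=1 product=7
t=10: arr=0 -> substrate=0 bound=0 product=8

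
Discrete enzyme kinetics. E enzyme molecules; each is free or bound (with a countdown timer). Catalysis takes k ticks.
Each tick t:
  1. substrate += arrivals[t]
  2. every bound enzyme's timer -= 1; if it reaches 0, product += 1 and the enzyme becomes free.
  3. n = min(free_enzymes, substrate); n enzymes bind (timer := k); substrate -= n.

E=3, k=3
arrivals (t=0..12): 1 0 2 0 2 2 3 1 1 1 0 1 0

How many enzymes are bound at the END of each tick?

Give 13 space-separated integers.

Answer: 1 1 3 2 3 3 3 3 3 3 3 3 3

Derivation:
t=0: arr=1 -> substrate=0 bound=1 product=0
t=1: arr=0 -> substrate=0 bound=1 product=0
t=2: arr=2 -> substrate=0 bound=3 product=0
t=3: arr=0 -> substrate=0 bound=2 product=1
t=4: arr=2 -> substrate=1 bound=3 product=1
t=5: arr=2 -> substrate=1 bound=3 product=3
t=6: arr=3 -> substrate=4 bound=3 product=3
t=7: arr=1 -> substrate=4 bound=3 product=4
t=8: arr=1 -> substrate=3 bound=3 product=6
t=9: arr=1 -> substrate=4 bound=3 product=6
t=10: arr=0 -> substrate=3 bound=3 product=7
t=11: arr=1 -> substrate=2 bound=3 product=9
t=12: arr=0 -> substrate=2 bound=3 product=9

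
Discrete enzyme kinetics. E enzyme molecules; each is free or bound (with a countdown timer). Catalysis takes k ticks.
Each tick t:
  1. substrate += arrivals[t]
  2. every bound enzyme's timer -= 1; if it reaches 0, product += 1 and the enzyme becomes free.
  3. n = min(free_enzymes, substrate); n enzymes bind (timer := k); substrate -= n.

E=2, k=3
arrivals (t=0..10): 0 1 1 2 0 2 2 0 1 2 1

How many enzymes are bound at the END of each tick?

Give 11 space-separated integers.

t=0: arr=0 -> substrate=0 bound=0 product=0
t=1: arr=1 -> substrate=0 bound=1 product=0
t=2: arr=1 -> substrate=0 bound=2 product=0
t=3: arr=2 -> substrate=2 bound=2 product=0
t=4: arr=0 -> substrate=1 bound=2 product=1
t=5: arr=2 -> substrate=2 bound=2 product=2
t=6: arr=2 -> substrate=4 bound=2 product=2
t=7: arr=0 -> substrate=3 bound=2 product=3
t=8: arr=1 -> substrate=3 bound=2 product=4
t=9: arr=2 -> substrate=5 bound=2 product=4
t=10: arr=1 -> substrate=5 bound=2 product=5

Answer: 0 1 2 2 2 2 2 2 2 2 2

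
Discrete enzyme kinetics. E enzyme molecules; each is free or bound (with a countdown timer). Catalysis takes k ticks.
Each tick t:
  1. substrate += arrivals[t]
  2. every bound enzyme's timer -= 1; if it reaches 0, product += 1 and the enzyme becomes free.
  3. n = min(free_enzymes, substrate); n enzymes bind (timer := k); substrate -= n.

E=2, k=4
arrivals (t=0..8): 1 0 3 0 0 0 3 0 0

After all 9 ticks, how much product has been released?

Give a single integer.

t=0: arr=1 -> substrate=0 bound=1 product=0
t=1: arr=0 -> substrate=0 bound=1 product=0
t=2: arr=3 -> substrate=2 bound=2 product=0
t=3: arr=0 -> substrate=2 bound=2 product=0
t=4: arr=0 -> substrate=1 bound=2 product=1
t=5: arr=0 -> substrate=1 bound=2 product=1
t=6: arr=3 -> substrate=3 bound=2 product=2
t=7: arr=0 -> substrate=3 bound=2 product=2
t=8: arr=0 -> substrate=2 bound=2 product=3

Answer: 3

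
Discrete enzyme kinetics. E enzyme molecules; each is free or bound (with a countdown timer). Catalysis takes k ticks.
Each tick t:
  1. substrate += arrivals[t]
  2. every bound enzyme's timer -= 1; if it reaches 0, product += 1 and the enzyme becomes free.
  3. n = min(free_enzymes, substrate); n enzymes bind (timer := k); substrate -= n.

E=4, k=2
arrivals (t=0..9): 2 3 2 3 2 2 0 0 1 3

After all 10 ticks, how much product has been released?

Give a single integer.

t=0: arr=2 -> substrate=0 bound=2 product=0
t=1: arr=3 -> substrate=1 bound=4 product=0
t=2: arr=2 -> substrate=1 bound=4 product=2
t=3: arr=3 -> substrate=2 bound=4 product=4
t=4: arr=2 -> substrate=2 bound=4 product=6
t=5: arr=2 -> substrate=2 bound=4 product=8
t=6: arr=0 -> substrate=0 bound=4 product=10
t=7: arr=0 -> substrate=0 bound=2 product=12
t=8: arr=1 -> substrate=0 bound=1 product=14
t=9: arr=3 -> substrate=0 bound=4 product=14

Answer: 14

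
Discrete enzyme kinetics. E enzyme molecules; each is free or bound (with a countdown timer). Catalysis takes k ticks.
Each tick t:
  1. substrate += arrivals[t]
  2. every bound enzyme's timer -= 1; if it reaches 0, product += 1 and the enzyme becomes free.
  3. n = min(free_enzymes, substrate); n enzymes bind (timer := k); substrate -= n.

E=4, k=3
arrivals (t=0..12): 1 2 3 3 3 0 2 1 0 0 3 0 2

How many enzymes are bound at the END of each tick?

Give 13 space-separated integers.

Answer: 1 3 4 4 4 4 4 4 4 4 4 4 4

Derivation:
t=0: arr=1 -> substrate=0 bound=1 product=0
t=1: arr=2 -> substrate=0 bound=3 product=0
t=2: arr=3 -> substrate=2 bound=4 product=0
t=3: arr=3 -> substrate=4 bound=4 product=1
t=4: arr=3 -> substrate=5 bound=4 product=3
t=5: arr=0 -> substrate=4 bound=4 product=4
t=6: arr=2 -> substrate=5 bound=4 product=5
t=7: arr=1 -> substrate=4 bound=4 product=7
t=8: arr=0 -> substrate=3 bound=4 product=8
t=9: arr=0 -> substrate=2 bound=4 product=9
t=10: arr=3 -> substrate=3 bound=4 product=11
t=11: arr=0 -> substrate=2 bound=4 product=12
t=12: arr=2 -> substrate=3 bound=4 product=13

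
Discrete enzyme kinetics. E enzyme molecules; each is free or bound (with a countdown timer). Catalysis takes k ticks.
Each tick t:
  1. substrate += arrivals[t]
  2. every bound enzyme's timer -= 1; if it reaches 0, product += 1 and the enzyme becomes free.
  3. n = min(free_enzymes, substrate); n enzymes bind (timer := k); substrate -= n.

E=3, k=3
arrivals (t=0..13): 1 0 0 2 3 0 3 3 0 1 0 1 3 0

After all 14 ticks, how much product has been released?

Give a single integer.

Answer: 10

Derivation:
t=0: arr=1 -> substrate=0 bound=1 product=0
t=1: arr=0 -> substrate=0 bound=1 product=0
t=2: arr=0 -> substrate=0 bound=1 product=0
t=3: arr=2 -> substrate=0 bound=2 product=1
t=4: arr=3 -> substrate=2 bound=3 product=1
t=5: arr=0 -> substrate=2 bound=3 product=1
t=6: arr=3 -> substrate=3 bound=3 product=3
t=7: arr=3 -> substrate=5 bound=3 product=4
t=8: arr=0 -> substrate=5 bound=3 product=4
t=9: arr=1 -> substrate=4 bound=3 product=6
t=10: arr=0 -> substrate=3 bound=3 product=7
t=11: arr=1 -> substrate=4 bound=3 product=7
t=12: arr=3 -> substrate=5 bound=3 product=9
t=13: arr=0 -> substrate=4 bound=3 product=10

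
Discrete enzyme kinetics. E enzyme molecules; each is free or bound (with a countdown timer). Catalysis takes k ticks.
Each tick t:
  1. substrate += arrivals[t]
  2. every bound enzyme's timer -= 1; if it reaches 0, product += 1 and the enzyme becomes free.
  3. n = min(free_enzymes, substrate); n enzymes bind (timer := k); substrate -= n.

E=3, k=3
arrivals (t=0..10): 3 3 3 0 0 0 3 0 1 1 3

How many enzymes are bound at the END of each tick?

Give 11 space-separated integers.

Answer: 3 3 3 3 3 3 3 3 3 3 3

Derivation:
t=0: arr=3 -> substrate=0 bound=3 product=0
t=1: arr=3 -> substrate=3 bound=3 product=0
t=2: arr=3 -> substrate=6 bound=3 product=0
t=3: arr=0 -> substrate=3 bound=3 product=3
t=4: arr=0 -> substrate=3 bound=3 product=3
t=5: arr=0 -> substrate=3 bound=3 product=3
t=6: arr=3 -> substrate=3 bound=3 product=6
t=7: arr=0 -> substrate=3 bound=3 product=6
t=8: arr=1 -> substrate=4 bound=3 product=6
t=9: arr=1 -> substrate=2 bound=3 product=9
t=10: arr=3 -> substrate=5 bound=3 product=9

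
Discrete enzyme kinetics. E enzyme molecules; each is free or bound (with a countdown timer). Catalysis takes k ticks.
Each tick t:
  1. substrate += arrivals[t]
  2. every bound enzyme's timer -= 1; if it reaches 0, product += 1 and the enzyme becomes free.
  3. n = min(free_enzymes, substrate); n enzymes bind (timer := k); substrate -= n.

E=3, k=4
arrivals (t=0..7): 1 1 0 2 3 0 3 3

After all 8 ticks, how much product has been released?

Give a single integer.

t=0: arr=1 -> substrate=0 bound=1 product=0
t=1: arr=1 -> substrate=0 bound=2 product=0
t=2: arr=0 -> substrate=0 bound=2 product=0
t=3: arr=2 -> substrate=1 bound=3 product=0
t=4: arr=3 -> substrate=3 bound=3 product=1
t=5: arr=0 -> substrate=2 bound=3 product=2
t=6: arr=3 -> substrate=5 bound=3 product=2
t=7: arr=3 -> substrate=7 bound=3 product=3

Answer: 3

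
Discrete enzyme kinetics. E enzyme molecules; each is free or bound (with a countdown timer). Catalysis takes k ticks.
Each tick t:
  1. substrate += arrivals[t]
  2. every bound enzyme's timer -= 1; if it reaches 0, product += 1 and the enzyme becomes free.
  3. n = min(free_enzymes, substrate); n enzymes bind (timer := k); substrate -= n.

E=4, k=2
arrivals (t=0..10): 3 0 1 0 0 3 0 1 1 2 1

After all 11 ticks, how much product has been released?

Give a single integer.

t=0: arr=3 -> substrate=0 bound=3 product=0
t=1: arr=0 -> substrate=0 bound=3 product=0
t=2: arr=1 -> substrate=0 bound=1 product=3
t=3: arr=0 -> substrate=0 bound=1 product=3
t=4: arr=0 -> substrate=0 bound=0 product=4
t=5: arr=3 -> substrate=0 bound=3 product=4
t=6: arr=0 -> substrate=0 bound=3 product=4
t=7: arr=1 -> substrate=0 bound=1 product=7
t=8: arr=1 -> substrate=0 bound=2 product=7
t=9: arr=2 -> substrate=0 bound=3 product=8
t=10: arr=1 -> substrate=0 bound=3 product=9

Answer: 9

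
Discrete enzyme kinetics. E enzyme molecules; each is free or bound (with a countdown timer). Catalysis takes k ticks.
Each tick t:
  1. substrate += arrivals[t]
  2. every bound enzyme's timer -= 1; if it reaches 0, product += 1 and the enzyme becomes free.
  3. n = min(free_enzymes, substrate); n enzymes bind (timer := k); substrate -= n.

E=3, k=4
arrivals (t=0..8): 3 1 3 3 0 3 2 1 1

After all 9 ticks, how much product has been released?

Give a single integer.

Answer: 6

Derivation:
t=0: arr=3 -> substrate=0 bound=3 product=0
t=1: arr=1 -> substrate=1 bound=3 product=0
t=2: arr=3 -> substrate=4 bound=3 product=0
t=3: arr=3 -> substrate=7 bound=3 product=0
t=4: arr=0 -> substrate=4 bound=3 product=3
t=5: arr=3 -> substrate=7 bound=3 product=3
t=6: arr=2 -> substrate=9 bound=3 product=3
t=7: arr=1 -> substrate=10 bound=3 product=3
t=8: arr=1 -> substrate=8 bound=3 product=6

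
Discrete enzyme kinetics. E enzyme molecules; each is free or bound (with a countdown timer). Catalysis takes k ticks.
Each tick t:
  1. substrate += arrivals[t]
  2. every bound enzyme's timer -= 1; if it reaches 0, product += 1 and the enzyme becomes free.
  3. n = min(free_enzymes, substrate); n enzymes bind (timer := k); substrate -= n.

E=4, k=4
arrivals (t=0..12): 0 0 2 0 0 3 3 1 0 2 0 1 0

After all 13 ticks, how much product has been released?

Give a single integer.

Answer: 6

Derivation:
t=0: arr=0 -> substrate=0 bound=0 product=0
t=1: arr=0 -> substrate=0 bound=0 product=0
t=2: arr=2 -> substrate=0 bound=2 product=0
t=3: arr=0 -> substrate=0 bound=2 product=0
t=4: arr=0 -> substrate=0 bound=2 product=0
t=5: arr=3 -> substrate=1 bound=4 product=0
t=6: arr=3 -> substrate=2 bound=4 product=2
t=7: arr=1 -> substrate=3 bound=4 product=2
t=8: arr=0 -> substrate=3 bound=4 product=2
t=9: arr=2 -> substrate=3 bound=4 product=4
t=10: arr=0 -> substrate=1 bound=4 product=6
t=11: arr=1 -> substrate=2 bound=4 product=6
t=12: arr=0 -> substrate=2 bound=4 product=6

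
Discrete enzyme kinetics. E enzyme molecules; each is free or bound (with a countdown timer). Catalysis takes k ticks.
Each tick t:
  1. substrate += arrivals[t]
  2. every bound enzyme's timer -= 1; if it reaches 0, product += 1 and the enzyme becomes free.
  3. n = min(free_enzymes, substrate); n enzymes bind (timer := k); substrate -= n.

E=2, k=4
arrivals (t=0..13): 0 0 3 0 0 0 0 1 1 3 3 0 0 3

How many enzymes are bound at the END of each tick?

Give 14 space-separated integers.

Answer: 0 0 2 2 2 2 1 2 2 2 2 2 2 2

Derivation:
t=0: arr=0 -> substrate=0 bound=0 product=0
t=1: arr=0 -> substrate=0 bound=0 product=0
t=2: arr=3 -> substrate=1 bound=2 product=0
t=3: arr=0 -> substrate=1 bound=2 product=0
t=4: arr=0 -> substrate=1 bound=2 product=0
t=5: arr=0 -> substrate=1 bound=2 product=0
t=6: arr=0 -> substrate=0 bound=1 product=2
t=7: arr=1 -> substrate=0 bound=2 product=2
t=8: arr=1 -> substrate=1 bound=2 product=2
t=9: arr=3 -> substrate=4 bound=2 product=2
t=10: arr=3 -> substrate=6 bound=2 product=3
t=11: arr=0 -> substrate=5 bound=2 product=4
t=12: arr=0 -> substrate=5 bound=2 product=4
t=13: arr=3 -> substrate=8 bound=2 product=4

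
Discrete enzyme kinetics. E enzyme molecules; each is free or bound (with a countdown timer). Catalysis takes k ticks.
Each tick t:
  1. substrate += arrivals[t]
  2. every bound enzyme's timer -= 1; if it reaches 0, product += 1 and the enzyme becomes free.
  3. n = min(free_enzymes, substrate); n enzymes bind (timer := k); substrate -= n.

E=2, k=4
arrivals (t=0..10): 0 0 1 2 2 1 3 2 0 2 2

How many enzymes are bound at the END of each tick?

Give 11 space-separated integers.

t=0: arr=0 -> substrate=0 bound=0 product=0
t=1: arr=0 -> substrate=0 bound=0 product=0
t=2: arr=1 -> substrate=0 bound=1 product=0
t=3: arr=2 -> substrate=1 bound=2 product=0
t=4: arr=2 -> substrate=3 bound=2 product=0
t=5: arr=1 -> substrate=4 bound=2 product=0
t=6: arr=3 -> substrate=6 bound=2 product=1
t=7: arr=2 -> substrate=7 bound=2 product=2
t=8: arr=0 -> substrate=7 bound=2 product=2
t=9: arr=2 -> substrate=9 bound=2 product=2
t=10: arr=2 -> substrate=10 bound=2 product=3

Answer: 0 0 1 2 2 2 2 2 2 2 2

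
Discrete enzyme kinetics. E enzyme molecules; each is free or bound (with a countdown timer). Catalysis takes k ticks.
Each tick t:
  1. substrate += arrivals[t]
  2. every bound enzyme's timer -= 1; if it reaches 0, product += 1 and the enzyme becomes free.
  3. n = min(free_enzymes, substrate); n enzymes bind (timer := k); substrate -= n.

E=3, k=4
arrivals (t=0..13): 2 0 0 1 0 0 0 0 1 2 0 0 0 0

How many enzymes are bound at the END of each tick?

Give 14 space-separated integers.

Answer: 2 2 2 3 1 1 1 0 1 3 3 3 2 0

Derivation:
t=0: arr=2 -> substrate=0 bound=2 product=0
t=1: arr=0 -> substrate=0 bound=2 product=0
t=2: arr=0 -> substrate=0 bound=2 product=0
t=3: arr=1 -> substrate=0 bound=3 product=0
t=4: arr=0 -> substrate=0 bound=1 product=2
t=5: arr=0 -> substrate=0 bound=1 product=2
t=6: arr=0 -> substrate=0 bound=1 product=2
t=7: arr=0 -> substrate=0 bound=0 product=3
t=8: arr=1 -> substrate=0 bound=1 product=3
t=9: arr=2 -> substrate=0 bound=3 product=3
t=10: arr=0 -> substrate=0 bound=3 product=3
t=11: arr=0 -> substrate=0 bound=3 product=3
t=12: arr=0 -> substrate=0 bound=2 product=4
t=13: arr=0 -> substrate=0 bound=0 product=6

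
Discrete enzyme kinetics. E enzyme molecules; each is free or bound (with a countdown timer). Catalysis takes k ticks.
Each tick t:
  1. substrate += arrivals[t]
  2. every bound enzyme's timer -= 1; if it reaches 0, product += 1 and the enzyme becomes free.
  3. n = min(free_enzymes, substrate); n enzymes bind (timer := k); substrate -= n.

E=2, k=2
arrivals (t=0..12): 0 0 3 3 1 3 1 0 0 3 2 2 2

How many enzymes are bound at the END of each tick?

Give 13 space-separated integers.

Answer: 0 0 2 2 2 2 2 2 2 2 2 2 2

Derivation:
t=0: arr=0 -> substrate=0 bound=0 product=0
t=1: arr=0 -> substrate=0 bound=0 product=0
t=2: arr=3 -> substrate=1 bound=2 product=0
t=3: arr=3 -> substrate=4 bound=2 product=0
t=4: arr=1 -> substrate=3 bound=2 product=2
t=5: arr=3 -> substrate=6 bound=2 product=2
t=6: arr=1 -> substrate=5 bound=2 product=4
t=7: arr=0 -> substrate=5 bound=2 product=4
t=8: arr=0 -> substrate=3 bound=2 product=6
t=9: arr=3 -> substrate=6 bound=2 product=6
t=10: arr=2 -> substrate=6 bound=2 product=8
t=11: arr=2 -> substrate=8 bound=2 product=8
t=12: arr=2 -> substrate=8 bound=2 product=10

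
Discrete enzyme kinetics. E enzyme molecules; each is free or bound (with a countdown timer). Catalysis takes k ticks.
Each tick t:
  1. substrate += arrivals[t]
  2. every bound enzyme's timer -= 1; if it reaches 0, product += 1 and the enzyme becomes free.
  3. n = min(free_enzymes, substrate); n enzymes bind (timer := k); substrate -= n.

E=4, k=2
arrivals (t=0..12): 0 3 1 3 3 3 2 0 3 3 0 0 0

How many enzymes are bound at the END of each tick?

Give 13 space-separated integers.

Answer: 0 3 4 4 4 4 4 4 4 4 4 2 1

Derivation:
t=0: arr=0 -> substrate=0 bound=0 product=0
t=1: arr=3 -> substrate=0 bound=3 product=0
t=2: arr=1 -> substrate=0 bound=4 product=0
t=3: arr=3 -> substrate=0 bound=4 product=3
t=4: arr=3 -> substrate=2 bound=4 product=4
t=5: arr=3 -> substrate=2 bound=4 product=7
t=6: arr=2 -> substrate=3 bound=4 product=8
t=7: arr=0 -> substrate=0 bound=4 product=11
t=8: arr=3 -> substrate=2 bound=4 product=12
t=9: arr=3 -> substrate=2 bound=4 product=15
t=10: arr=0 -> substrate=1 bound=4 product=16
t=11: arr=0 -> substrate=0 bound=2 product=19
t=12: arr=0 -> substrate=0 bound=1 product=20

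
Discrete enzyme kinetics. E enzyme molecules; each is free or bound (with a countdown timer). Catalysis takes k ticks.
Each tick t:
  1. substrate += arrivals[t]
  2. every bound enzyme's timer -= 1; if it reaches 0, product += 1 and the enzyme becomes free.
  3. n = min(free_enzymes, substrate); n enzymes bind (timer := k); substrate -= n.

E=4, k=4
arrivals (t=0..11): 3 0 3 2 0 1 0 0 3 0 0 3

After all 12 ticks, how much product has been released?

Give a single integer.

Answer: 8

Derivation:
t=0: arr=3 -> substrate=0 bound=3 product=0
t=1: arr=0 -> substrate=0 bound=3 product=0
t=2: arr=3 -> substrate=2 bound=4 product=0
t=3: arr=2 -> substrate=4 bound=4 product=0
t=4: arr=0 -> substrate=1 bound=4 product=3
t=5: arr=1 -> substrate=2 bound=4 product=3
t=6: arr=0 -> substrate=1 bound=4 product=4
t=7: arr=0 -> substrate=1 bound=4 product=4
t=8: arr=3 -> substrate=1 bound=4 product=7
t=9: arr=0 -> substrate=1 bound=4 product=7
t=10: arr=0 -> substrate=0 bound=4 product=8
t=11: arr=3 -> substrate=3 bound=4 product=8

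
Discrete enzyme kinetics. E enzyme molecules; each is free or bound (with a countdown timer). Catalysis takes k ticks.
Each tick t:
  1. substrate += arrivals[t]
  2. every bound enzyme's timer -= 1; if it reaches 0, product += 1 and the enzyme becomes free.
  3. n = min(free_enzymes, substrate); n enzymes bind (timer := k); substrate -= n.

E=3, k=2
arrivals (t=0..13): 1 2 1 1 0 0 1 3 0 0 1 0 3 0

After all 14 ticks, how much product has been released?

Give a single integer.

t=0: arr=1 -> substrate=0 bound=1 product=0
t=1: arr=2 -> substrate=0 bound=3 product=0
t=2: arr=1 -> substrate=0 bound=3 product=1
t=3: arr=1 -> substrate=0 bound=2 product=3
t=4: arr=0 -> substrate=0 bound=1 product=4
t=5: arr=0 -> substrate=0 bound=0 product=5
t=6: arr=1 -> substrate=0 bound=1 product=5
t=7: arr=3 -> substrate=1 bound=3 product=5
t=8: arr=0 -> substrate=0 bound=3 product=6
t=9: arr=0 -> substrate=0 bound=1 product=8
t=10: arr=1 -> substrate=0 bound=1 product=9
t=11: arr=0 -> substrate=0 bound=1 product=9
t=12: arr=3 -> substrate=0 bound=3 product=10
t=13: arr=0 -> substrate=0 bound=3 product=10

Answer: 10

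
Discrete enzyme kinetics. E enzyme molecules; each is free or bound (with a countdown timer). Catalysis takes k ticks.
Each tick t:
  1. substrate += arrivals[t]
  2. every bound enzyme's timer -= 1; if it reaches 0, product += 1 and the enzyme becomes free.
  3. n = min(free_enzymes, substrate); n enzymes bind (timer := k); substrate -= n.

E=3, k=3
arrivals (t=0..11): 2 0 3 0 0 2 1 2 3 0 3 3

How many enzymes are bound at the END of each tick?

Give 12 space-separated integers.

t=0: arr=2 -> substrate=0 bound=2 product=0
t=1: arr=0 -> substrate=0 bound=2 product=0
t=2: arr=3 -> substrate=2 bound=3 product=0
t=3: arr=0 -> substrate=0 bound=3 product=2
t=4: arr=0 -> substrate=0 bound=3 product=2
t=5: arr=2 -> substrate=1 bound=3 product=3
t=6: arr=1 -> substrate=0 bound=3 product=5
t=7: arr=2 -> substrate=2 bound=3 product=5
t=8: arr=3 -> substrate=4 bound=3 product=6
t=9: arr=0 -> substrate=2 bound=3 product=8
t=10: arr=3 -> substrate=5 bound=3 product=8
t=11: arr=3 -> substrate=7 bound=3 product=9

Answer: 2 2 3 3 3 3 3 3 3 3 3 3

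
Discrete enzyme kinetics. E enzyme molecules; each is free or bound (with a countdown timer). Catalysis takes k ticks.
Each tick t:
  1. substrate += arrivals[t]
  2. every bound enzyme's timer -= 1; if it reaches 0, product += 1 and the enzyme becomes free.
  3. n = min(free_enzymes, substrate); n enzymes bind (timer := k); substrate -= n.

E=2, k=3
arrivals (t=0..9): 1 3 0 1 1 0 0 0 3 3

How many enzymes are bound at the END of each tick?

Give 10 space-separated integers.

t=0: arr=1 -> substrate=0 bound=1 product=0
t=1: arr=3 -> substrate=2 bound=2 product=0
t=2: arr=0 -> substrate=2 bound=2 product=0
t=3: arr=1 -> substrate=2 bound=2 product=1
t=4: arr=1 -> substrate=2 bound=2 product=2
t=5: arr=0 -> substrate=2 bound=2 product=2
t=6: arr=0 -> substrate=1 bound=2 product=3
t=7: arr=0 -> substrate=0 bound=2 product=4
t=8: arr=3 -> substrate=3 bound=2 product=4
t=9: arr=3 -> substrate=5 bound=2 product=5

Answer: 1 2 2 2 2 2 2 2 2 2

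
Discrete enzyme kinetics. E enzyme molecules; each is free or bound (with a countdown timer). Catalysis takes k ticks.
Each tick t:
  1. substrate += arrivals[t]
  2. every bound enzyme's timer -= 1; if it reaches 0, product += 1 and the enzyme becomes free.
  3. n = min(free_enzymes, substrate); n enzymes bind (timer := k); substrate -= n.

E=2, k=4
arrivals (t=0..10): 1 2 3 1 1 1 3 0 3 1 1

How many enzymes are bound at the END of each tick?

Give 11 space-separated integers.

t=0: arr=1 -> substrate=0 bound=1 product=0
t=1: arr=2 -> substrate=1 bound=2 product=0
t=2: arr=3 -> substrate=4 bound=2 product=0
t=3: arr=1 -> substrate=5 bound=2 product=0
t=4: arr=1 -> substrate=5 bound=2 product=1
t=5: arr=1 -> substrate=5 bound=2 product=2
t=6: arr=3 -> substrate=8 bound=2 product=2
t=7: arr=0 -> substrate=8 bound=2 product=2
t=8: arr=3 -> substrate=10 bound=2 product=3
t=9: arr=1 -> substrate=10 bound=2 product=4
t=10: arr=1 -> substrate=11 bound=2 product=4

Answer: 1 2 2 2 2 2 2 2 2 2 2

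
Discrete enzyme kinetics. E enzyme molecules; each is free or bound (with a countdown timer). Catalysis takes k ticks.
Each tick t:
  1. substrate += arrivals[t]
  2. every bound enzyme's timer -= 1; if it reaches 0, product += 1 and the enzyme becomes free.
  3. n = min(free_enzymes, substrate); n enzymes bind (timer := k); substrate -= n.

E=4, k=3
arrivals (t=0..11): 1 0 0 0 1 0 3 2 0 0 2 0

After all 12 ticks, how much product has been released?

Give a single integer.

Answer: 6

Derivation:
t=0: arr=1 -> substrate=0 bound=1 product=0
t=1: arr=0 -> substrate=0 bound=1 product=0
t=2: arr=0 -> substrate=0 bound=1 product=0
t=3: arr=0 -> substrate=0 bound=0 product=1
t=4: arr=1 -> substrate=0 bound=1 product=1
t=5: arr=0 -> substrate=0 bound=1 product=1
t=6: arr=3 -> substrate=0 bound=4 product=1
t=7: arr=2 -> substrate=1 bound=4 product=2
t=8: arr=0 -> substrate=1 bound=4 product=2
t=9: arr=0 -> substrate=0 bound=2 product=5
t=10: arr=2 -> substrate=0 bound=3 product=6
t=11: arr=0 -> substrate=0 bound=3 product=6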